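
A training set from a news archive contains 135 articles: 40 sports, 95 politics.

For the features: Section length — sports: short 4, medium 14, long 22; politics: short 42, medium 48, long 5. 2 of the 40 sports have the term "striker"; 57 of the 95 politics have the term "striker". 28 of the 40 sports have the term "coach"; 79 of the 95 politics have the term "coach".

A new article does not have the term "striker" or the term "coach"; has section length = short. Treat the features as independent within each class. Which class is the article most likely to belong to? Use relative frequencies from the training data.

politics

sports: (40/135) × (4/40) × (38/40) × (12/40) ≈ 0.00844444
politics: (95/135) × (42/95) × (38/95) × (16/95) ≈ 0.0209591
Highest score → politics.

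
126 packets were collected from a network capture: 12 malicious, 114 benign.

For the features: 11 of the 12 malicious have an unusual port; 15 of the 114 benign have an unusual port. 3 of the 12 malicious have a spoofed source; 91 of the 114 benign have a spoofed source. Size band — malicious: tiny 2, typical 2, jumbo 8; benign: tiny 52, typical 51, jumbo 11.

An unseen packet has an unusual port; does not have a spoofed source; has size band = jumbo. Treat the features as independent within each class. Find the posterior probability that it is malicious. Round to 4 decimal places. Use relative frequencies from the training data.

malicious: (12/126) × (11/12) × (9/12) × (8/12) ≈ 0.0436508
benign: (114/126) × (15/114) × (23/114) × (11/114) ≈ 0.00231756
P(malicious | x) = 0.0436508 / 0.04596836 ≈ 0.9496

0.9496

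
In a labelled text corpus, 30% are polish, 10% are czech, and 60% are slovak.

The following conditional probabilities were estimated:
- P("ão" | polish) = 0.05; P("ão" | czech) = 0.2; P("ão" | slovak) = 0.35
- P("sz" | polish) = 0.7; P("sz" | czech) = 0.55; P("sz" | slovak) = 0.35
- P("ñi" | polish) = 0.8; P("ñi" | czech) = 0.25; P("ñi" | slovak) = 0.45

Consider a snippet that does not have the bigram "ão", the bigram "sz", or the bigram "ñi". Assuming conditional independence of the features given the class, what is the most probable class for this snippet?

slovak

polish: 0.3 × (1−0.05) × (1−0.7) × (1−0.8) = 0.0171
czech: 0.1 × (1−0.2) × (1−0.55) × (1−0.25) = 0.027
slovak: 0.6 × (1−0.35) × (1−0.35) × (1−0.45) = 0.139425
Highest score → slovak.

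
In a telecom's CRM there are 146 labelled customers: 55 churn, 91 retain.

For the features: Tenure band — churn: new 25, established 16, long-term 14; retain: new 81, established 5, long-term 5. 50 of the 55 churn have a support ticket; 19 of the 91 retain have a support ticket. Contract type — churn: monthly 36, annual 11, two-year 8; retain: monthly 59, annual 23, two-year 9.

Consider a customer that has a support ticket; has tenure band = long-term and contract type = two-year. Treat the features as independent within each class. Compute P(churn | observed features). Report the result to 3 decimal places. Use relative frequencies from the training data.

0.947

churn: (55/146) × (14/55) × (50/55) × (8/55) ≈ 0.0126797
retain: (91/146) × (5/91) × (19/91) × (9/91) ≈ 0.000707181
P(churn | x) = 0.0126797 / 0.013386881 ≈ 0.947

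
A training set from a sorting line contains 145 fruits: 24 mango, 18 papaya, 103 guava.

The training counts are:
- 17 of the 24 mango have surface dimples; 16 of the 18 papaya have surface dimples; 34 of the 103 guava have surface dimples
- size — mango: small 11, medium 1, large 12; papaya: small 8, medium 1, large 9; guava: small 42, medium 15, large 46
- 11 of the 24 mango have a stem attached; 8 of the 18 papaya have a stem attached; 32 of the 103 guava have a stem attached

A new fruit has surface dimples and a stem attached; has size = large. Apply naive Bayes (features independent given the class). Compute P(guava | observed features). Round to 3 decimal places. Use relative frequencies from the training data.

0.388

mango: (24/145) × (17/24) × (12/24) × (11/24) ≈ 0.0268678
papaya: (18/145) × (16/18) × (9/18) × (8/18) ≈ 0.0245211
guava: (103/145) × (34/103) × (46/103) × (32/103) ≈ 0.0325345
P(guava | x) = 0.0325345 / 0.0839234 ≈ 0.388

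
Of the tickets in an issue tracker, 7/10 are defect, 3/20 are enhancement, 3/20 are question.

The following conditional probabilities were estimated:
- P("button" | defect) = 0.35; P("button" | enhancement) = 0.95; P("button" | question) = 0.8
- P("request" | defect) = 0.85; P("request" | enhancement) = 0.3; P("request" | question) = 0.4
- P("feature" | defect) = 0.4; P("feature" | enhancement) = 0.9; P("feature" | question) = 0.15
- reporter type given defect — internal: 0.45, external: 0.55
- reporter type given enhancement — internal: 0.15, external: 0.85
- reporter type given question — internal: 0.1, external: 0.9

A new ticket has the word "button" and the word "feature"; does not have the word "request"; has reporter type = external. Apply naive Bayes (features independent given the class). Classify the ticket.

enhancement

defect: 0.7 × 0.35 × (1−0.85) × 0.4 × 0.55 = 0.008085
enhancement: 0.15 × 0.95 × (1−0.3) × 0.9 × 0.85 = 0.07630875
question: 0.15 × 0.8 × (1−0.4) × 0.15 × 0.9 = 0.00972
Highest score → enhancement.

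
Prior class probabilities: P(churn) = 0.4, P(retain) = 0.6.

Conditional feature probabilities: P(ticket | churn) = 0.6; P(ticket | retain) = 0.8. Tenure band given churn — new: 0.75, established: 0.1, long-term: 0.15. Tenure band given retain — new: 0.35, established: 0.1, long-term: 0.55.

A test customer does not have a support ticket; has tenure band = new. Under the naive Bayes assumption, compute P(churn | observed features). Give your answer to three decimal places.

0.741

churn: 0.4 × (1−0.6) × 0.75 = 0.12
retain: 0.6 × (1−0.8) × 0.35 = 0.042
P(churn | x) = 0.12 / 0.162 ≈ 0.741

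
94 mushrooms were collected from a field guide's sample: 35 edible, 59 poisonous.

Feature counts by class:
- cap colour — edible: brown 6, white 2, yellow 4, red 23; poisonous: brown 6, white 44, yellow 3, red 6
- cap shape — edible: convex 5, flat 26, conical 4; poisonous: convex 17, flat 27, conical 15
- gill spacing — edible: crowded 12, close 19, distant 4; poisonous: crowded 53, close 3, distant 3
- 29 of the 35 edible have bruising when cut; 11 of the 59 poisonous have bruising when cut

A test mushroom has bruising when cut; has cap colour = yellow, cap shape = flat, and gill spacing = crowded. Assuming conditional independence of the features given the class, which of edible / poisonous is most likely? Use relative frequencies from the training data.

edible: (35/94) × (4/35) × (26/35) × (12/35) × (29/35) ≈ 0.00898009
poisonous: (59/94) × (3/59) × (27/59) × (53/59) × (11/59) ≈ 0.00244607
Highest score → edible.

edible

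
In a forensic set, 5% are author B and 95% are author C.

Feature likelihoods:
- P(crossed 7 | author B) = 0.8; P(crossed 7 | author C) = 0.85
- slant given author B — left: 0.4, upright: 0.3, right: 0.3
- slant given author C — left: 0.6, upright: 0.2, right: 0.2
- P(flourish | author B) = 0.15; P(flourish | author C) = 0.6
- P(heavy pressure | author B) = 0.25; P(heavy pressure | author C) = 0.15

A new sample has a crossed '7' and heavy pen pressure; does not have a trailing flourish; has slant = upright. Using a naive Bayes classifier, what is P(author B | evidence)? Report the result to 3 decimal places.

author B: 0.05 × 0.8 × 0.3 × (1−0.15) × 0.25 = 0.00255
author C: 0.95 × 0.85 × 0.2 × (1−0.6) × 0.15 = 0.00969
P(author B | x) = 0.00255 / 0.01224 ≈ 0.208

0.208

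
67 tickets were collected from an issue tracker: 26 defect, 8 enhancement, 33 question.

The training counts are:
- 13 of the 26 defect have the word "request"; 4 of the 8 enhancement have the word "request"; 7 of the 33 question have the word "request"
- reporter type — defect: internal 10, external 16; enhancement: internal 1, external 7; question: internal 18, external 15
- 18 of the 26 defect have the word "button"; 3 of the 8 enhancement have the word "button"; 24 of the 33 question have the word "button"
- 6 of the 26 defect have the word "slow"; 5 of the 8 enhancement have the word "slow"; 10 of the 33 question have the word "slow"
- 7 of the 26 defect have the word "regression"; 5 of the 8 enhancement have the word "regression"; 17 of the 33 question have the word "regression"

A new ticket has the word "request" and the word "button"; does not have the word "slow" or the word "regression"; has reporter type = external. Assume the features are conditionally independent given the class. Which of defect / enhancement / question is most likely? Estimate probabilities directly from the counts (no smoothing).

defect

defect: (26/67) × (13/26) × (16/26) × (18/26) × (20/26) × (19/26) ≈ 0.0464677
enhancement: (8/67) × (4/8) × (7/8) × (3/8) × (3/8) × (3/8) ≈ 0.00275478
question: (33/67) × (7/33) × (15/33) × (24/33) × (23/33) × (16/33) ≈ 0.0116713
Highest score → defect.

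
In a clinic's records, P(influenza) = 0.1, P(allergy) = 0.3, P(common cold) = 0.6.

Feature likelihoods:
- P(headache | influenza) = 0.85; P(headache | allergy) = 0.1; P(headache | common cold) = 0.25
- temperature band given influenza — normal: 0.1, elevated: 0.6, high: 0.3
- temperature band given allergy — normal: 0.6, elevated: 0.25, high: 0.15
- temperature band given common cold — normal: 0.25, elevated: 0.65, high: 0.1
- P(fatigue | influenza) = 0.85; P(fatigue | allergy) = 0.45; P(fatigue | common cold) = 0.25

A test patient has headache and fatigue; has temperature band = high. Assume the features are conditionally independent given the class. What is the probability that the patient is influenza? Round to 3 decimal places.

0.790

influenza: 0.1 × 0.85 × 0.3 × 0.85 = 0.021675
allergy: 0.3 × 0.1 × 0.15 × 0.45 = 0.002025
common cold: 0.6 × 0.25 × 0.1 × 0.25 = 0.00375
P(influenza | x) = 0.021675 / 0.02745 ≈ 0.790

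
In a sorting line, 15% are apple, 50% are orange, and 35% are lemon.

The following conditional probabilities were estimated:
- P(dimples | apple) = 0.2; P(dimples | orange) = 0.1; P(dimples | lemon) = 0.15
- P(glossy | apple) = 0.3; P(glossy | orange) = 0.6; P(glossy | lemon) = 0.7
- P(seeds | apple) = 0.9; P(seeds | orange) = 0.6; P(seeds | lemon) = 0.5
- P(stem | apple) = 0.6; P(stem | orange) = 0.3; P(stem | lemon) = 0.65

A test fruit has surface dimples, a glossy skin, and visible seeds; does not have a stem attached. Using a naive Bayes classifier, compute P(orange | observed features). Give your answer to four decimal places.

0.5658

apple: 0.15 × 0.2 × 0.3 × 0.9 × (1−0.6) = 0.00324
orange: 0.5 × 0.1 × 0.6 × 0.6 × (1−0.3) = 0.0126
lemon: 0.35 × 0.15 × 0.7 × 0.5 × (1−0.65) = 0.00643125
P(orange | x) = 0.0126 / 0.02227125 ≈ 0.5658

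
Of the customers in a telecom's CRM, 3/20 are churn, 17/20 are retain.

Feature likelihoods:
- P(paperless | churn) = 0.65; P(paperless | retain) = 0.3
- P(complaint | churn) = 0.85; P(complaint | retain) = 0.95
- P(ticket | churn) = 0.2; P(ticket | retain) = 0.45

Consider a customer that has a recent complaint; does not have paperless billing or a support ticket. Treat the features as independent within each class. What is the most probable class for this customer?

retain

churn: 0.15 × (1−0.65) × 0.85 × (1−0.2) = 0.0357
retain: 0.85 × (1−0.3) × 0.95 × (1−0.45) = 0.3108875
Highest score → retain.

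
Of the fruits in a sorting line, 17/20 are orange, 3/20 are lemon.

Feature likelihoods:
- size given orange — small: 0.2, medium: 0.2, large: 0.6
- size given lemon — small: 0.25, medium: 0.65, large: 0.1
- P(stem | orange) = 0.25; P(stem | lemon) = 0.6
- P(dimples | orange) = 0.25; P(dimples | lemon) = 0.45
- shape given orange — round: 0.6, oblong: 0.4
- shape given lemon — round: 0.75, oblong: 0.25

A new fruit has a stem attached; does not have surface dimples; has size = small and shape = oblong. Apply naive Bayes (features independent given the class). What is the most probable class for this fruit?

orange: 0.85 × 0.2 × 0.25 × (1−0.25) × 0.4 = 0.01275
lemon: 0.15 × 0.25 × 0.6 × (1−0.45) × 0.25 = 0.00309375
Highest score → orange.

orange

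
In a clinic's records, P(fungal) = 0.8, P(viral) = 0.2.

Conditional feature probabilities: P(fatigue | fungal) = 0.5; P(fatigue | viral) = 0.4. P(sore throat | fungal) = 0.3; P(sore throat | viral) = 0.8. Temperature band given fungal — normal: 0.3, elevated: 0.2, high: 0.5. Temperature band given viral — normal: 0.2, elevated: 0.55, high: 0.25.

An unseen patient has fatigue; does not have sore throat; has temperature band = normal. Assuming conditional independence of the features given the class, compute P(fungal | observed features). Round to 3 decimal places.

fungal: 0.8 × 0.5 × (1−0.3) × 0.3 = 0.084
viral: 0.2 × 0.4 × (1−0.8) × 0.2 = 0.0032
P(fungal | x) = 0.084 / 0.0872 ≈ 0.963

0.963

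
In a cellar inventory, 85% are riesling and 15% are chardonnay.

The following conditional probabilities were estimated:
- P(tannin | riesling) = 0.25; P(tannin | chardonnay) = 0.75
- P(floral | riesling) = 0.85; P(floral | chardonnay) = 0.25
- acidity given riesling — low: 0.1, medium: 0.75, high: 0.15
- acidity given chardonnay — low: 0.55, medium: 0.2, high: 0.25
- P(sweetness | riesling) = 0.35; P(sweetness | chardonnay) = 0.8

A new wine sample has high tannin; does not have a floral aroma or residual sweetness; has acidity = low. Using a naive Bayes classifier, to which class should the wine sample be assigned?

riesling: 0.85 × 0.25 × (1−0.85) × 0.1 × (1−0.35) = 0.002071875
chardonnay: 0.15 × 0.75 × (1−0.25) × 0.55 × (1−0.8) = 0.00928125
Highest score → chardonnay.

chardonnay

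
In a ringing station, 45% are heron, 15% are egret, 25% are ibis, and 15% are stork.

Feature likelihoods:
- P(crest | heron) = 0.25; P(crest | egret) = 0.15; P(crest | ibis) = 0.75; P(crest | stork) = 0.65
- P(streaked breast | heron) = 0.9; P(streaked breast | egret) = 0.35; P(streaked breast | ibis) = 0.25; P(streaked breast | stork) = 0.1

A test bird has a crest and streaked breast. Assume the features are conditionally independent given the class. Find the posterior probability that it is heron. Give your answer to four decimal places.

0.6109

heron: 0.45 × 0.25 × 0.9 = 0.10125
egret: 0.15 × 0.15 × 0.35 = 0.007875
ibis: 0.25 × 0.75 × 0.25 = 0.046875
stork: 0.15 × 0.65 × 0.1 = 0.00975
P(heron | x) = 0.10125 / 0.16575 ≈ 0.6109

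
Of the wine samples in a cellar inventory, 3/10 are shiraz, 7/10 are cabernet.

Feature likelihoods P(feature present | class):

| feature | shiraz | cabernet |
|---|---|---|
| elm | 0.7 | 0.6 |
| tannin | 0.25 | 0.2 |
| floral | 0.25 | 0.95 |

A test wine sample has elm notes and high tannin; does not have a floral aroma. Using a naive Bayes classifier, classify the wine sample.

shiraz: 0.3 × 0.7 × 0.25 × (1−0.25) = 0.039375
cabernet: 0.7 × 0.6 × 0.2 × (1−0.95) = 0.0042
Highest score → shiraz.

shiraz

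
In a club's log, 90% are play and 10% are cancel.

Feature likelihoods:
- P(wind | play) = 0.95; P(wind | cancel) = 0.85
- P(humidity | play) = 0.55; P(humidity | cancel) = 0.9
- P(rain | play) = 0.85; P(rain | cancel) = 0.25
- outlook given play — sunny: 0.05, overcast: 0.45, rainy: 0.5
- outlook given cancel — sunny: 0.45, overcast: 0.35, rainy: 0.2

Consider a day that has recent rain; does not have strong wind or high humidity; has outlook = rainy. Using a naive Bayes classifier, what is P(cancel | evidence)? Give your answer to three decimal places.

0.009

play: 0.9 × (1−0.95) × (1−0.55) × 0.85 × 0.5 = 0.00860625
cancel: 0.1 × (1−0.85) × (1−0.9) × 0.25 × 0.2 = 0.000075
P(cancel | x) = 0.000075 / 0.00868125 ≈ 0.009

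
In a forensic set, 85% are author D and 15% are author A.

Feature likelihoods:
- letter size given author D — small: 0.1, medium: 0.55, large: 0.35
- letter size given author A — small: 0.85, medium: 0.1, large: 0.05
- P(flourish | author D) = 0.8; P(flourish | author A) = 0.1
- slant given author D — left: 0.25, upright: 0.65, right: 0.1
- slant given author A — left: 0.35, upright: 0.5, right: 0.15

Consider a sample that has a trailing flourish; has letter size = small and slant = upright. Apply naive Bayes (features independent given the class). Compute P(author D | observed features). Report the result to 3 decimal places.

author D: 0.85 × 0.1 × 0.8 × 0.65 = 0.0442
author A: 0.15 × 0.85 × 0.1 × 0.5 = 0.006375
P(author D | x) = 0.0442 / 0.050575 ≈ 0.874

0.874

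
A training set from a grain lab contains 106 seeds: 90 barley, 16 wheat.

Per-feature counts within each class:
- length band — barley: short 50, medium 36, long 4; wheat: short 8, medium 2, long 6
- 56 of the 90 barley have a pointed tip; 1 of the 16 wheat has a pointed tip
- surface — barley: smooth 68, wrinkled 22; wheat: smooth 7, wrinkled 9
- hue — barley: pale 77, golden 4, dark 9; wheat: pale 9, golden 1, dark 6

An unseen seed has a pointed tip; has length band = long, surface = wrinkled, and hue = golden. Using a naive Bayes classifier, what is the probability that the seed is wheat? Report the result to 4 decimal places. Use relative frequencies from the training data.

barley: (90/106) × (4/90) × (56/90) × (22/90) × (4/90) ≈ 0.000255092
wheat: (16/106) × (6/16) × (1/16) × (9/16) × (1/16) ≈ 0.000124374
P(wheat | x) = 0.000124374 / 0.000379466 ≈ 0.3278

0.3278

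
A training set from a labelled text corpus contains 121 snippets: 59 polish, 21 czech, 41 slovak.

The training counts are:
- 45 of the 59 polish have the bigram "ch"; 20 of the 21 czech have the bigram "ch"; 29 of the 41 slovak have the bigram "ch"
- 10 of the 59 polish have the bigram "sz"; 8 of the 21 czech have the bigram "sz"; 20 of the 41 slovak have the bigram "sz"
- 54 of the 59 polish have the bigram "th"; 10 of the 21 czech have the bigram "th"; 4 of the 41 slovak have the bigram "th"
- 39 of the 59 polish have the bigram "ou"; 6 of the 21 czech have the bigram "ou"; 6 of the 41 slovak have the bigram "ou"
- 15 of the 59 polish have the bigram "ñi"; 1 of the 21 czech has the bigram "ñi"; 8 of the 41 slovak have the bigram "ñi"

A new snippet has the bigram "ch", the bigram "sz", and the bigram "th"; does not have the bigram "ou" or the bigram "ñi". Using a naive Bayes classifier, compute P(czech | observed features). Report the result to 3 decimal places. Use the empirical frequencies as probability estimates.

polish: (59/121) × (45/59) × (10/59) × (54/59) × (20/59) × (44/59) ≈ 0.0145846
czech: (21/121) × (20/21) × (8/21) × (10/21) × (15/21) × (20/21) ≈ 0.0203976
slovak: (41/121) × (29/41) × (20/41) × (4/41) × (35/41) × (33/41) ≈ 0.00783699
P(czech | x) = 0.0203976 / 0.04281919 ≈ 0.476

0.476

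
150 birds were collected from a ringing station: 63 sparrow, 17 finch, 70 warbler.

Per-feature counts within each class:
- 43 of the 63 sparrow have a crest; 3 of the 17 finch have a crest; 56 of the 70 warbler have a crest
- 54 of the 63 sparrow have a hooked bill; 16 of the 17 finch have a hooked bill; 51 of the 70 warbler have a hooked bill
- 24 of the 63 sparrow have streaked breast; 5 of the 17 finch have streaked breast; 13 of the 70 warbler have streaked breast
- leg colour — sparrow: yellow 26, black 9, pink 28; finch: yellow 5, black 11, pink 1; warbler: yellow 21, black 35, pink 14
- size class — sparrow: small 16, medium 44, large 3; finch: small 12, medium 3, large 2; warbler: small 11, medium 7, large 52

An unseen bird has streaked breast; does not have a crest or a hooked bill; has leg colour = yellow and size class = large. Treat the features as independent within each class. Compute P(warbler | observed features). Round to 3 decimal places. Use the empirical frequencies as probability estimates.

sparrow: (63/150) × (20/63) × (9/63) × (24/63) × (26/63) × (3/63) ≈ 0.000142602
finch: (17/150) × (14/17) × (1/17) × (5/17) × (5/17) × (2/17) ≈ 0.0000558742
warbler: (70/150) × (14/70) × (19/70) × (13/70) × (21/70) × (52/70) ≈ 0.00104849
P(warbler | x) = 0.00104849 / 0.0012469662 ≈ 0.841

0.841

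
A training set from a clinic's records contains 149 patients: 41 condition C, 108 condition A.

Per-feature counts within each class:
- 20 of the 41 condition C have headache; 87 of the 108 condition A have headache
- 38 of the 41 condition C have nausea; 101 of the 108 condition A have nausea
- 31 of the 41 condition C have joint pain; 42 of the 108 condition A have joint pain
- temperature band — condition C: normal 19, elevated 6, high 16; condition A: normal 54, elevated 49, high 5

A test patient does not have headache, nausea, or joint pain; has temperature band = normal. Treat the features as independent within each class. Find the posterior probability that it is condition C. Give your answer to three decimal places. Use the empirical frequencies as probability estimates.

condition C: (41/149) × (21/41) × (3/41) × (10/41) × (19/41) ≈ 0.00116562
condition A: (108/149) × (21/108) × (7/108) × (66/108) × (54/108) ≈ 0.00279124
P(condition C | x) = 0.00116562 / 0.00395686 ≈ 0.295

0.295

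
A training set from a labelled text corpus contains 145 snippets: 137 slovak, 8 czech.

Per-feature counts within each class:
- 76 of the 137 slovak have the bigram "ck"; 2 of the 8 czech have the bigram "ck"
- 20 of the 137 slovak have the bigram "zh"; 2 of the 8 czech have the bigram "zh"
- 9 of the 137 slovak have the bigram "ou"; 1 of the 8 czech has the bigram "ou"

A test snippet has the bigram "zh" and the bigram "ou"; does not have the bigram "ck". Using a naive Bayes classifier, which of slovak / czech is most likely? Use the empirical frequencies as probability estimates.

slovak: (137/145) × (61/137) × (20/137) × (9/137) ≈ 0.00403453
czech: (8/145) × (6/8) × (2/8) × (1/8) ≈ 0.0012931
Highest score → slovak.

slovak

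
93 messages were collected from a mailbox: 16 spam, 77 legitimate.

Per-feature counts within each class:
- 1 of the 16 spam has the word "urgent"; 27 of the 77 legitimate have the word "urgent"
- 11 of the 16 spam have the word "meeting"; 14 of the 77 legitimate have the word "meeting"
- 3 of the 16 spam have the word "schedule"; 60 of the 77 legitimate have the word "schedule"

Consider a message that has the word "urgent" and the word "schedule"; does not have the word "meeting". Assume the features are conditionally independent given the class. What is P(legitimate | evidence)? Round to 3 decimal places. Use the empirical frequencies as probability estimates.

0.997

spam: (16/93) × (1/16) × (5/16) × (3/16) ≈ 0.00063004
legitimate: (77/93) × (27/77) × (63/77) × (60/77) ≈ 0.185093
P(legitimate | x) = 0.185093 / 0.18572304 ≈ 0.997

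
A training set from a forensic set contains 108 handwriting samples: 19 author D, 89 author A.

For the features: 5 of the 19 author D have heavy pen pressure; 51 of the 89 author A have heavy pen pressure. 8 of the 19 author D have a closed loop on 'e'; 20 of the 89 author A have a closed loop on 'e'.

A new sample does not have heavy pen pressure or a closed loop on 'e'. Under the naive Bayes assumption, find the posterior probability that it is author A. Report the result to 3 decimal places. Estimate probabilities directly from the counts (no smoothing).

author D: (19/108) × (14/19) × (11/19) ≈ 0.0750487
author A: (89/108) × (38/89) × (69/89) ≈ 0.272784
P(author A | x) = 0.272784 / 0.3478327 ≈ 0.784

0.784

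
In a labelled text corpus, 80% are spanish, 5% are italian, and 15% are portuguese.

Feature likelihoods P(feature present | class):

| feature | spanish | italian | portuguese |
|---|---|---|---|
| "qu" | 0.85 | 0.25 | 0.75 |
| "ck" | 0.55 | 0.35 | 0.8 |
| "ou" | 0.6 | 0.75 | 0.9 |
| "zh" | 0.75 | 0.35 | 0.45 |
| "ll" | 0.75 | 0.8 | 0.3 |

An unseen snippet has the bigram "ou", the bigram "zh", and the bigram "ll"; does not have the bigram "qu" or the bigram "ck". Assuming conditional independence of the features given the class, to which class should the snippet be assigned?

spanish: 0.8 × (1−0.85) × (1−0.55) × 0.6 × 0.75 × 0.75 = 0.018225
italian: 0.05 × (1−0.25) × (1−0.35) × 0.75 × 0.35 × 0.8 = 0.00511875
portuguese: 0.15 × (1−0.75) × (1−0.8) × 0.9 × 0.45 × 0.3 = 0.00091125
Highest score → spanish.

spanish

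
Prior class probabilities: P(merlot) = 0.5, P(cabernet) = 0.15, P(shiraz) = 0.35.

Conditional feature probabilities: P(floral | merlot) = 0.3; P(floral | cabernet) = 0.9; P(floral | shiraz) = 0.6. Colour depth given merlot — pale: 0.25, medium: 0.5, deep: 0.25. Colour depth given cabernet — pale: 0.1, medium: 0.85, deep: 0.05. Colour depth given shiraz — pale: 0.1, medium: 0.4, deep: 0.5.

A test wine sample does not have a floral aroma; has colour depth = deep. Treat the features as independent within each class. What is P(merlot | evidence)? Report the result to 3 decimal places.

merlot: 0.5 × (1−0.3) × 0.25 = 0.0875
cabernet: 0.15 × (1−0.9) × 0.05 = 0.00075
shiraz: 0.35 × (1−0.6) × 0.5 = 0.07
P(merlot | x) = 0.0875 / 0.15825 ≈ 0.553

0.553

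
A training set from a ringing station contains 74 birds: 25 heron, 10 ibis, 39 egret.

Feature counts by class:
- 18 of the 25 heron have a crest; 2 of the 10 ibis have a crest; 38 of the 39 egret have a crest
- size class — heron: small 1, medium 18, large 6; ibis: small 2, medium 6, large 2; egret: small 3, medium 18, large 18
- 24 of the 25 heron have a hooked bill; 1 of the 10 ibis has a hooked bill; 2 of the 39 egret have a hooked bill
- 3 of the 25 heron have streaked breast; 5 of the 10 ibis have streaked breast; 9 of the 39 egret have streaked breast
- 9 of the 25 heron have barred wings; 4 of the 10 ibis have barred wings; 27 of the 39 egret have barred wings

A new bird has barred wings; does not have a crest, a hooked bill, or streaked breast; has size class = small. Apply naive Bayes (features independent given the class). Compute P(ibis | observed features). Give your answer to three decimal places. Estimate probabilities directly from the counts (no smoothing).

heron: (25/74) × (7/25) × (1/25) × (1/25) × (22/25) × (9/25) ≈ 0.0000479481
ibis: (10/74) × (8/10) × (2/10) × (9/10) × (5/10) × (4/10) ≈ 0.00389189
egret: (39/74) × (1/39) × (3/39) × (37/39) × (30/39) × (27/39) ≈ 0.000525192
P(ibis | x) = 0.00389189 / 0.0044650301 ≈ 0.872

0.872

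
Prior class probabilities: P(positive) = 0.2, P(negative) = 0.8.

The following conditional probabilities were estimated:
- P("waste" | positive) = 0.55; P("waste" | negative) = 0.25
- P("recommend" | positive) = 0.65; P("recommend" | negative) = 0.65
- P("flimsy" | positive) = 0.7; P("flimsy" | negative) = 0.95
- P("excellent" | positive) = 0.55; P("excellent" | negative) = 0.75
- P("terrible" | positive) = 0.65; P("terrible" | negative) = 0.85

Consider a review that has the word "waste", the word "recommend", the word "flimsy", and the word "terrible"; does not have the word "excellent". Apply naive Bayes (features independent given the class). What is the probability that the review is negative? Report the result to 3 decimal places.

positive: 0.2 × 0.55 × 0.65 × 0.7 × (1−0.55) × 0.65 = 0.014639625
negative: 0.8 × 0.25 × 0.65 × 0.95 × (1−0.75) × 0.85 = 0.02624375
P(negative | x) = 0.02624375 / 0.040883375 ≈ 0.642

0.642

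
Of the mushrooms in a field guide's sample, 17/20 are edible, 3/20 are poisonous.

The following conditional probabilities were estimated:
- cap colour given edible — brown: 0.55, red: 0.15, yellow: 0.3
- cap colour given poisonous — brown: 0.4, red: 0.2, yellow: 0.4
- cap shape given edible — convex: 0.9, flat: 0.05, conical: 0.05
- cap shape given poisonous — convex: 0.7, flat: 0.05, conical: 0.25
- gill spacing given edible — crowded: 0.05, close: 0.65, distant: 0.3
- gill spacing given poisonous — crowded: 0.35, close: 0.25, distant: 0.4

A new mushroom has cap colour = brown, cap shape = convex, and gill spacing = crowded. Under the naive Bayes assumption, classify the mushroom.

edible: 0.85 × 0.55 × 0.9 × 0.05 = 0.0210375
poisonous: 0.15 × 0.4 × 0.7 × 0.35 = 0.0147
Highest score → edible.

edible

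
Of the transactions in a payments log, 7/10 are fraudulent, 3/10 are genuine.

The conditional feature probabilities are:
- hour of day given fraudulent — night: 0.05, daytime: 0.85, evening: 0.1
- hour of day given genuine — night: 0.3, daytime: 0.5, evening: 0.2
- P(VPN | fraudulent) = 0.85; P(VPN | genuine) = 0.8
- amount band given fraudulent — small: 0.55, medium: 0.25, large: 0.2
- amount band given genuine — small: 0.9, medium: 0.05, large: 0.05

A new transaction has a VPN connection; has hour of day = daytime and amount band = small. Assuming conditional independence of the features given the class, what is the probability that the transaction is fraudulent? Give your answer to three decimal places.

0.720

fraudulent: 0.7 × 0.85 × 0.85 × 0.55 = 0.2781625
genuine: 0.3 × 0.5 × 0.8 × 0.9 = 0.108
P(fraudulent | x) = 0.2781625 / 0.3861625 ≈ 0.720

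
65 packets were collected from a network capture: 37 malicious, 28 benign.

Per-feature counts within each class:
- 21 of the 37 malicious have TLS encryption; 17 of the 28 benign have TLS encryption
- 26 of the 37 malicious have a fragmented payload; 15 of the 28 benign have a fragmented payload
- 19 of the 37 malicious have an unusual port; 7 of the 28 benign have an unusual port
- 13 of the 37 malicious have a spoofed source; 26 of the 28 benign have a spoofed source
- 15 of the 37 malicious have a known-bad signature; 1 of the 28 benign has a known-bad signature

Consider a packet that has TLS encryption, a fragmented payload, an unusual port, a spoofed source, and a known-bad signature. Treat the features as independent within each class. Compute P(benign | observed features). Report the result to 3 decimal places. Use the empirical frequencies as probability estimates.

malicious: (37/65) × (21/37) × (26/37) × (19/37) × (13/37) × (15/37) ≈ 0.0166058
benign: (28/65) × (17/28) × (15/28) × (7/28) × (26/28) × (1/28) ≈ 0.00116163
P(benign | x) = 0.00116163 / 0.01776743 ≈ 0.065

0.065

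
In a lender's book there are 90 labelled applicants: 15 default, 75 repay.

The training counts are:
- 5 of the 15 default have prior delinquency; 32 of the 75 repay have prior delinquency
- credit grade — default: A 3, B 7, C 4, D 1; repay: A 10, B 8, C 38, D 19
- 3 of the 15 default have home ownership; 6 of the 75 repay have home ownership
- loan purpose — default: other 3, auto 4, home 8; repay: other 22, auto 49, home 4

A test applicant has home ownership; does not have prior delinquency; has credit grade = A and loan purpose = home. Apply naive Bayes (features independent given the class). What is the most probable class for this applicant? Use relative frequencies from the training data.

default: (15/90) × (10/15) × (3/15) × (3/15) × (8/15) ≈ 0.00237037
repay: (75/90) × (43/75) × (10/75) × (6/75) × (4/75) ≈ 0.000271802
Highest score → default.

default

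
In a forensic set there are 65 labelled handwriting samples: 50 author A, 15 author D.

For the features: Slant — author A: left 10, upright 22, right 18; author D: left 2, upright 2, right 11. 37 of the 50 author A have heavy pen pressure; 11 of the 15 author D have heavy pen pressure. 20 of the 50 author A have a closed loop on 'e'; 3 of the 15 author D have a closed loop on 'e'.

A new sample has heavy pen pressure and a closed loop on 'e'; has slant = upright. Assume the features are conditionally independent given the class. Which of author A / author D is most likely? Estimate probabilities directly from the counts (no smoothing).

author A

author A: (50/65) × (22/50) × (37/50) × (20/50) ≈ 0.100185
author D: (15/65) × (2/15) × (11/15) × (3/15) ≈ 0.00451282
Highest score → author A.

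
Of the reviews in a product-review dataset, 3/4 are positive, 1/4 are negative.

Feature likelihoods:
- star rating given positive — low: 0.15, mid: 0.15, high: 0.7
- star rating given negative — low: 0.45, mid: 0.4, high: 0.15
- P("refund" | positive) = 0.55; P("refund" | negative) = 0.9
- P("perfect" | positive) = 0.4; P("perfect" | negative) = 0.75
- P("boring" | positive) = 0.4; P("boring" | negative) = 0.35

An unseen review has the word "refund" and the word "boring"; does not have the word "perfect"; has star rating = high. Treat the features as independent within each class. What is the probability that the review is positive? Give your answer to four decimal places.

positive: 0.75 × 0.7 × 0.55 × (1−0.4) × 0.4 = 0.0693
negative: 0.25 × 0.15 × 0.9 × (1−0.75) × 0.35 = 0.002953125
P(positive | x) = 0.0693 / 0.072253125 ≈ 0.9591

0.9591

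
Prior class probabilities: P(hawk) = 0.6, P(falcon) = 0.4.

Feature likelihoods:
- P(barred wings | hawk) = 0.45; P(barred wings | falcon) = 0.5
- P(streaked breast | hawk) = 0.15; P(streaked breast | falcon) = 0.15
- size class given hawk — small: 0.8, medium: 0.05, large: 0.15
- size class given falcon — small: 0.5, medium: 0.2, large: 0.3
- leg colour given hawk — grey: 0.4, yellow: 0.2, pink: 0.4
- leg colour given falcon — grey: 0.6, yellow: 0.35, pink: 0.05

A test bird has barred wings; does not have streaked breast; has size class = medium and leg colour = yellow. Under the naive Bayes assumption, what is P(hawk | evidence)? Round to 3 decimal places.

0.162

hawk: 0.6 × 0.45 × (1−0.15) × 0.05 × 0.2 = 0.002295
falcon: 0.4 × 0.5 × (1−0.15) × 0.2 × 0.35 = 0.0119
P(hawk | x) = 0.002295 / 0.014195 ≈ 0.162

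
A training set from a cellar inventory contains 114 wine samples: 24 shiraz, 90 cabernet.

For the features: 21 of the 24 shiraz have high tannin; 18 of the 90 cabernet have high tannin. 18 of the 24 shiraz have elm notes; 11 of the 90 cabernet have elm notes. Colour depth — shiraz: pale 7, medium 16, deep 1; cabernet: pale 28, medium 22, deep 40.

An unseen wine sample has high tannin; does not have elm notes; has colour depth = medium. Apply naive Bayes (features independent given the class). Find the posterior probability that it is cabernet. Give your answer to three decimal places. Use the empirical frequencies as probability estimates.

0.525

shiraz: (24/114) × (21/24) × (6/24) × (16/24) ≈ 0.0307018
cabernet: (90/114) × (18/90) × (79/90) × (22/90) ≈ 0.0338791
P(cabernet | x) = 0.0338791 / 0.0645809 ≈ 0.525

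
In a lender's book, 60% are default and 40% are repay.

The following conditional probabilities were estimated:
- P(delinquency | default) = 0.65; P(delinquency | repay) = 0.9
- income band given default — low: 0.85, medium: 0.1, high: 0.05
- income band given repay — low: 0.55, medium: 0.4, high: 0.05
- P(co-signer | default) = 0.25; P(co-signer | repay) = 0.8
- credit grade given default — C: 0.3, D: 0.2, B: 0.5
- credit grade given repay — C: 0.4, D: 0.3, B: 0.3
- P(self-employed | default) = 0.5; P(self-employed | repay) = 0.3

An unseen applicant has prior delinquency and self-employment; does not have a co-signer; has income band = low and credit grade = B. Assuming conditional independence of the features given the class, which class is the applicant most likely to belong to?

default: 0.6 × 0.65 × 0.85 × (1−0.25) × 0.5 × 0.5 = 0.06215625
repay: 0.4 × 0.9 × 0.55 × (1−0.8) × 0.3 × 0.3 = 0.003564
Highest score → default.

default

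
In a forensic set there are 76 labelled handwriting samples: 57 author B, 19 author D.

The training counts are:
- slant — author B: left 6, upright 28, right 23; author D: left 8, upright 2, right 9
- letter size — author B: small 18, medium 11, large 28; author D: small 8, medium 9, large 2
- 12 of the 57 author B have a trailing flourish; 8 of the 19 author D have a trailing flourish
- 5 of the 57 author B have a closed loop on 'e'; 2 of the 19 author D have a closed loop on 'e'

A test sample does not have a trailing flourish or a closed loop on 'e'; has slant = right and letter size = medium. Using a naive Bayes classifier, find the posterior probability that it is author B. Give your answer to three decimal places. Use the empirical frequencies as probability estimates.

0.591

author B: (57/76) × (23/57) × (11/57) × (45/57) × (52/57) ≈ 0.0420628
author D: (19/76) × (9/19) × (9/19) × (11/19) × (17/19) ≈ 0.0290571
P(author B | x) = 0.0420628 / 0.0711199 ≈ 0.591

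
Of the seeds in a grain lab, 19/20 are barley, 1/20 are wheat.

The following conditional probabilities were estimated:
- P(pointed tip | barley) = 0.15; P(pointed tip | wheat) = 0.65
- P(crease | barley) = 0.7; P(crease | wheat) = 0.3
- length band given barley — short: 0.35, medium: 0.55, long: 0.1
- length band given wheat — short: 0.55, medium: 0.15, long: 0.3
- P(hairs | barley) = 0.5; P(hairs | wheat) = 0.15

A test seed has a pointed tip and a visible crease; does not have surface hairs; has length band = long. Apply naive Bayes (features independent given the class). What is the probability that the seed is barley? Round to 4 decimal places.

barley: 0.95 × 0.15 × 0.7 × 0.1 × (1−0.5) = 0.0049875
wheat: 0.05 × 0.65 × 0.3 × 0.3 × (1−0.15) = 0.00248625
P(barley | x) = 0.0049875 / 0.00747375 ≈ 0.6673

0.6673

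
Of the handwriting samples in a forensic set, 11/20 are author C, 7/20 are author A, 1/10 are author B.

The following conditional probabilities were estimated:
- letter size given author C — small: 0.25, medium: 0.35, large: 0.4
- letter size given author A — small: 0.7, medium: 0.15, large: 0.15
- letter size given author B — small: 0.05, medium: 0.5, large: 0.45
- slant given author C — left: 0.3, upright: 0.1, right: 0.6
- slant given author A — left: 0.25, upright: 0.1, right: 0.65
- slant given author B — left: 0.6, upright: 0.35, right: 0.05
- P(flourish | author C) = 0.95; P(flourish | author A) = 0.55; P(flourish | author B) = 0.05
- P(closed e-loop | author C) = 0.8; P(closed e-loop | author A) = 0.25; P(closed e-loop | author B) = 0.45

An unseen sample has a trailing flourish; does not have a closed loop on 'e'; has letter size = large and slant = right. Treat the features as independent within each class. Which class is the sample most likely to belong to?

author C: 0.55 × 0.4 × 0.6 × 0.95 × (1−0.8) = 0.02508
author A: 0.35 × 0.15 × 0.65 × 0.55 × (1−0.25) = 0.0140765625
author B: 0.1 × 0.45 × 0.05 × 0.05 × (1−0.45) = 0.000061875
Highest score → author C.

author C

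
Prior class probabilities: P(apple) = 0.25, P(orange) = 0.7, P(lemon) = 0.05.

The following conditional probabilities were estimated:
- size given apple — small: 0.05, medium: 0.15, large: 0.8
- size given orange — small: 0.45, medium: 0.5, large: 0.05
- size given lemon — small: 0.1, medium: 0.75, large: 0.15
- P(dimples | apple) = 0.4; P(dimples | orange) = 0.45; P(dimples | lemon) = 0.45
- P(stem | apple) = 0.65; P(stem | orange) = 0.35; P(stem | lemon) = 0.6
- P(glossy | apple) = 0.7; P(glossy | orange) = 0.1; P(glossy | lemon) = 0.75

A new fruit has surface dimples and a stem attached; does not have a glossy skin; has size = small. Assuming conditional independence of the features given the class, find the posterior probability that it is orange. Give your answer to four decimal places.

apple: 0.25 × 0.05 × 0.4 × 0.65 × (1−0.7) = 0.000975
orange: 0.7 × 0.45 × 0.45 × 0.35 × (1−0.1) = 0.04465125
lemon: 0.05 × 0.1 × 0.45 × 0.6 × (1−0.75) = 0.0003375
P(orange | x) = 0.04465125 / 0.04596375 ≈ 0.9714

0.9714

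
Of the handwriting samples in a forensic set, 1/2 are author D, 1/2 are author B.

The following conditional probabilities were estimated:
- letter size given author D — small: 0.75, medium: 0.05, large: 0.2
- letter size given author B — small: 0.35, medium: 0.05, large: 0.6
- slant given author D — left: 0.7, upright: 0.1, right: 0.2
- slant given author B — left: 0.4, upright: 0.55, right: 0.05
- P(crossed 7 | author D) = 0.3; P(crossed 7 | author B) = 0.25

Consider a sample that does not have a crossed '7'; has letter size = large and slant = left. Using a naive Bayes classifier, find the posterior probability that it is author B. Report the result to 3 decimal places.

author D: 0.5 × 0.2 × 0.7 × (1−0.3) = 0.049
author B: 0.5 × 0.6 × 0.4 × (1−0.25) = 0.09
P(author B | x) = 0.09 / 0.139 ≈ 0.647

0.647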